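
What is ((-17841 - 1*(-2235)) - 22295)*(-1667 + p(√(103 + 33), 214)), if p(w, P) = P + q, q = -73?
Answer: 57836926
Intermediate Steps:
p(w, P) = -73 + P (p(w, P) = P - 73 = -73 + P)
((-17841 - 1*(-2235)) - 22295)*(-1667 + p(√(103 + 33), 214)) = ((-17841 - 1*(-2235)) - 22295)*(-1667 + (-73 + 214)) = ((-17841 + 2235) - 22295)*(-1667 + 141) = (-15606 - 22295)*(-1526) = -37901*(-1526) = 57836926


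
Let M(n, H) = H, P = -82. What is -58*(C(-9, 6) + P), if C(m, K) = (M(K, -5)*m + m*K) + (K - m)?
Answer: 4408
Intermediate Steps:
C(m, K) = K - 6*m + K*m (C(m, K) = (-5*m + m*K) + (K - m) = (-5*m + K*m) + (K - m) = K - 6*m + K*m)
-58*(C(-9, 6) + P) = -58*((6 - 6*(-9) + 6*(-9)) - 82) = -58*((6 + 54 - 54) - 82) = -58*(6 - 82) = -58*(-76) = 4408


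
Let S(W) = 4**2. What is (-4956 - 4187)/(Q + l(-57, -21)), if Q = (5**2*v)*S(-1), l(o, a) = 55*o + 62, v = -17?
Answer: 9143/9873 ≈ 0.92606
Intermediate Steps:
S(W) = 16
l(o, a) = 62 + 55*o
Q = -6800 (Q = (5**2*(-17))*16 = (25*(-17))*16 = -425*16 = -6800)
(-4956 - 4187)/(Q + l(-57, -21)) = (-4956 - 4187)/(-6800 + (62 + 55*(-57))) = -9143/(-6800 + (62 - 3135)) = -9143/(-6800 - 3073) = -9143/(-9873) = -9143*(-1/9873) = 9143/9873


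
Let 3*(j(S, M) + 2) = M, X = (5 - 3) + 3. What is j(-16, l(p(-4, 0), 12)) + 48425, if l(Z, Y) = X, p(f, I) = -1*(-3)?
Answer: 145274/3 ≈ 48425.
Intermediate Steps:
X = 5 (X = 2 + 3 = 5)
p(f, I) = 3
l(Z, Y) = 5
j(S, M) = -2 + M/3
j(-16, l(p(-4, 0), 12)) + 48425 = (-2 + (⅓)*5) + 48425 = (-2 + 5/3) + 48425 = -⅓ + 48425 = 145274/3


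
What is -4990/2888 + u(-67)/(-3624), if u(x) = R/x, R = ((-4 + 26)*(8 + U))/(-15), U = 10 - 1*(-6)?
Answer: -378660493/219134220 ≈ -1.7280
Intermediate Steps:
U = 16 (U = 10 + 6 = 16)
R = -176/5 (R = ((-4 + 26)*(8 + 16))/(-15) = (22*24)*(-1/15) = 528*(-1/15) = -176/5 ≈ -35.200)
u(x) = -176/(5*x)
-4990/2888 + u(-67)/(-3624) = -4990/2888 - 176/5/(-67)/(-3624) = -4990*1/2888 - 176/5*(-1/67)*(-1/3624) = -2495/1444 + (176/335)*(-1/3624) = -2495/1444 - 22/151755 = -378660493/219134220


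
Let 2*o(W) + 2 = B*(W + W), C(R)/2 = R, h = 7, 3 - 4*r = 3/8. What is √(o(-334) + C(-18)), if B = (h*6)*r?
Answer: I*√147886/4 ≈ 96.14*I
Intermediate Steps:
r = 21/32 (r = ¾ - 3/(4*8) = ¾ - ¼*3/8 = ¾ - 3/32 = 21/32 ≈ 0.65625)
B = 441/16 (B = (7*6)*(21/32) = 42*(21/32) = 441/16 ≈ 27.563)
C(R) = 2*R
o(W) = -1 + 441*W/16 (o(W) = -1 + (441*(W + W)/16)/2 = -1 + (441*(2*W)/16)/2 = -1 + (441*W/8)/2 = -1 + 441*W/16)
√(o(-334) + C(-18)) = √((-1 + (441/16)*(-334)) + 2*(-18)) = √((-1 - 73647/8) - 36) = √(-73655/8 - 36) = √(-73943/8) = I*√147886/4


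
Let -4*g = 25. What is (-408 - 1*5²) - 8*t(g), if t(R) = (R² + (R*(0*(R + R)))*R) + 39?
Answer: -2115/2 ≈ -1057.5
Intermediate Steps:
g = -25/4 (g = -¼*25 = -25/4 ≈ -6.2500)
t(R) = 39 + R² (t(R) = (R² + (R*(0*(2*R)))*R) + 39 = (R² + (R*0)*R) + 39 = (R² + 0*R) + 39 = (R² + 0) + 39 = R² + 39 = 39 + R²)
(-408 - 1*5²) - 8*t(g) = (-408 - 1*5²) - 8*(39 + (-25/4)²) = (-408 - 1*25) - 8*(39 + 625/16) = (-408 - 25) - 8*1249/16 = -433 - 1249/2 = -2115/2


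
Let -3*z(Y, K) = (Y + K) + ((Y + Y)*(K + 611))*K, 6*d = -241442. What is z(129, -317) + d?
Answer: 23924551/3 ≈ 7.9748e+6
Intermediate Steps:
d = -120721/3 (d = (⅙)*(-241442) = -120721/3 ≈ -40240.)
z(Y, K) = -K/3 - Y/3 - 2*K*Y*(611 + K)/3 (z(Y, K) = -((Y + K) + ((Y + Y)*(K + 611))*K)/3 = -((K + Y) + ((2*Y)*(611 + K))*K)/3 = -((K + Y) + (2*Y*(611 + K))*K)/3 = -((K + Y) + 2*K*Y*(611 + K))/3 = -(K + Y + 2*K*Y*(611 + K))/3 = -K/3 - Y/3 - 2*K*Y*(611 + K)/3)
z(129, -317) + d = (-⅓*(-317) - ⅓*129 - 1222/3*(-317)*129 - ⅔*129*(-317)²) - 120721/3 = (317/3 - 43 + 16657082 - ⅔*129*100489) - 120721/3 = (317/3 - 43 + 16657082 - 8642054) - 120721/3 = 24045272/3 - 120721/3 = 23924551/3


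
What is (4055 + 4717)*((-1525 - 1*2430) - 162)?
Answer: -36114324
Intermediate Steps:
(4055 + 4717)*((-1525 - 1*2430) - 162) = 8772*((-1525 - 2430) - 162) = 8772*(-3955 - 162) = 8772*(-4117) = -36114324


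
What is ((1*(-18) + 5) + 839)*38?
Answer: 31388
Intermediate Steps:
((1*(-18) + 5) + 839)*38 = ((-18 + 5) + 839)*38 = (-13 + 839)*38 = 826*38 = 31388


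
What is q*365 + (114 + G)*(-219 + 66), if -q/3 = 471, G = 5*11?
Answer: -541602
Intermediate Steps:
G = 55
q = -1413 (q = -3*471 = -1413)
q*365 + (114 + G)*(-219 + 66) = -1413*365 + (114 + 55)*(-219 + 66) = -515745 + 169*(-153) = -515745 - 25857 = -541602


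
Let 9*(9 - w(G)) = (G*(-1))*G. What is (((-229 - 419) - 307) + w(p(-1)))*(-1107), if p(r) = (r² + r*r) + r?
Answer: 1047099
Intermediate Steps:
p(r) = r + 2*r² (p(r) = (r² + r²) + r = 2*r² + r = r + 2*r²)
w(G) = 9 + G²/9 (w(G) = 9 - G*(-1)*G/9 = 9 - (-G)*G/9 = 9 - (-1)*G²/9 = 9 + G²/9)
(((-229 - 419) - 307) + w(p(-1)))*(-1107) = (((-229 - 419) - 307) + (9 + (-(1 + 2*(-1)))²/9))*(-1107) = ((-648 - 307) + (9 + (-(1 - 2))²/9))*(-1107) = (-955 + (9 + (-1*(-1))²/9))*(-1107) = (-955 + (9 + (⅑)*1²))*(-1107) = (-955 + (9 + (⅑)*1))*(-1107) = (-955 + (9 + ⅑))*(-1107) = (-955 + 82/9)*(-1107) = -8513/9*(-1107) = 1047099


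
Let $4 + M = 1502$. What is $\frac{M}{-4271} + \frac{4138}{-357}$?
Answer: $- \frac{18208184}{1524747} \approx -11.942$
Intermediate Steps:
$M = 1498$ ($M = -4 + 1502 = 1498$)
$\frac{M}{-4271} + \frac{4138}{-357} = \frac{1498}{-4271} + \frac{4138}{-357} = 1498 \left(- \frac{1}{4271}\right) + 4138 \left(- \frac{1}{357}\right) = - \frac{1498}{4271} - \frac{4138}{357} = - \frac{18208184}{1524747}$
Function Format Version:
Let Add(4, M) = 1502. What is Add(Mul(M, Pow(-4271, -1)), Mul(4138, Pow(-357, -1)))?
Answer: Rational(-18208184, 1524747) ≈ -11.942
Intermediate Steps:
M = 1498 (M = Add(-4, 1502) = 1498)
Add(Mul(M, Pow(-4271, -1)), Mul(4138, Pow(-357, -1))) = Add(Mul(1498, Pow(-4271, -1)), Mul(4138, Pow(-357, -1))) = Add(Mul(1498, Rational(-1, 4271)), Mul(4138, Rational(-1, 357))) = Add(Rational(-1498, 4271), Rational(-4138, 357)) = Rational(-18208184, 1524747)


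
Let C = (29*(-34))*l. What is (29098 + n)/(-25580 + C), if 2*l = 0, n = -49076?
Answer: 9989/12790 ≈ 0.78100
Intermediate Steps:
l = 0 (l = (½)*0 = 0)
C = 0 (C = (29*(-34))*0 = -986*0 = 0)
(29098 + n)/(-25580 + C) = (29098 - 49076)/(-25580 + 0) = -19978/(-25580) = -19978*(-1/25580) = 9989/12790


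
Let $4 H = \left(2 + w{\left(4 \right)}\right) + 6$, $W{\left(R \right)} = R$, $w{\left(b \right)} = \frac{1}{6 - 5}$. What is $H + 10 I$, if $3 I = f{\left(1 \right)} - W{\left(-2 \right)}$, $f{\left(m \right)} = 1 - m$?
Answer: $\frac{107}{12} \approx 8.9167$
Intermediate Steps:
$w{\left(b \right)} = 1$ ($w{\left(b \right)} = 1^{-1} = 1$)
$H = \frac{9}{4}$ ($H = \frac{\left(2 + 1\right) + 6}{4} = \frac{3 + 6}{4} = \frac{1}{4} \cdot 9 = \frac{9}{4} \approx 2.25$)
$I = \frac{2}{3}$ ($I = \frac{\left(1 - 1\right) - -2}{3} = \frac{\left(1 - 1\right) + 2}{3} = \frac{0 + 2}{3} = \frac{1}{3} \cdot 2 = \frac{2}{3} \approx 0.66667$)
$H + 10 I = \frac{9}{4} + 10 \cdot \frac{2}{3} = \frac{9}{4} + \frac{20}{3} = \frac{107}{12}$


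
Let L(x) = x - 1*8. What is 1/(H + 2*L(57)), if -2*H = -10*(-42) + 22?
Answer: -1/123 ≈ -0.0081301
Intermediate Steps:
L(x) = -8 + x (L(x) = x - 8 = -8 + x)
H = -221 (H = -(-10*(-42) + 22)/2 = -(420 + 22)/2 = -½*442 = -221)
1/(H + 2*L(57)) = 1/(-221 + 2*(-8 + 57)) = 1/(-221 + 2*49) = 1/(-221 + 98) = 1/(-123) = -1/123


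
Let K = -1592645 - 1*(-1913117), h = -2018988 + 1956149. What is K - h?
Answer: 383311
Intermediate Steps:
h = -62839
K = 320472 (K = -1592645 + 1913117 = 320472)
K - h = 320472 - 1*(-62839) = 320472 + 62839 = 383311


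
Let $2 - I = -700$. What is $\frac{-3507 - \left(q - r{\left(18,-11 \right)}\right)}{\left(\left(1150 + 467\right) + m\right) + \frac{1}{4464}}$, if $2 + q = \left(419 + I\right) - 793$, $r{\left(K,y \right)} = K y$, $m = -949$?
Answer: $- \frac{17994384}{2981953} \approx -6.0344$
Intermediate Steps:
$I = 702$ ($I = 2 - -700 = 2 + 700 = 702$)
$q = 326$ ($q = -2 + \left(\left(419 + 702\right) - 793\right) = -2 + \left(1121 - 793\right) = -2 + 328 = 326$)
$\frac{-3507 - \left(q - r{\left(18,-11 \right)}\right)}{\left(\left(1150 + 467\right) + m\right) + \frac{1}{4464}} = \frac{-3507 + \left(18 \left(-11\right) - 326\right)}{\left(\left(1150 + 467\right) - 949\right) + \frac{1}{4464}} = \frac{-3507 - 524}{\left(1617 - 949\right) + \frac{1}{4464}} = \frac{-3507 - 524}{668 + \frac{1}{4464}} = - \frac{4031}{\frac{2981953}{4464}} = \left(-4031\right) \frac{4464}{2981953} = - \frac{17994384}{2981953}$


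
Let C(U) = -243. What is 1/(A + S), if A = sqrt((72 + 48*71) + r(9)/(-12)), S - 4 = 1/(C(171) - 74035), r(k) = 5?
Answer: -33103216287/28664034419696 + 1379305321*sqrt(125265)/28664034419696 ≈ 0.015876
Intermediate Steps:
S = 297111/74278 (S = 4 + 1/(-243 - 74035) = 4 + 1/(-74278) = 4 - 1/74278 = 297111/74278 ≈ 4.0000)
A = sqrt(125265)/6 (A = sqrt((72 + 48*71) + 5/(-12)) = sqrt((72 + 3408) - 1/12*5) = sqrt(3480 - 5/12) = sqrt(41755/12) = sqrt(125265)/6 ≈ 58.988)
1/(A + S) = 1/(sqrt(125265)/6 + 297111/74278) = 1/(297111/74278 + sqrt(125265)/6)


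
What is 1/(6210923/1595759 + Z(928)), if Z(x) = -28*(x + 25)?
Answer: -1595759/42575022233 ≈ -3.7481e-5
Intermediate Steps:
Z(x) = -700 - 28*x (Z(x) = -28*(25 + x) = -700 - 28*x)
1/(6210923/1595759 + Z(928)) = 1/(6210923/1595759 + (-700 - 28*928)) = 1/(6210923*(1/1595759) + (-700 - 25984)) = 1/(6210923/1595759 - 26684) = 1/(-42575022233/1595759) = -1595759/42575022233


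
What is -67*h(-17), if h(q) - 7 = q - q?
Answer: -469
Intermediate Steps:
h(q) = 7 (h(q) = 7 + (q - q) = 7 + 0 = 7)
-67*h(-17) = -67*7 = -469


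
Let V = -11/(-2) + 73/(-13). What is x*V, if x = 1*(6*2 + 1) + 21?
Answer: -51/13 ≈ -3.9231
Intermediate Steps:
x = 34 (x = 1*(12 + 1) + 21 = 1*13 + 21 = 13 + 21 = 34)
V = -3/26 (V = -11*(-½) + 73*(-1/13) = 11/2 - 73/13 = -3/26 ≈ -0.11538)
x*V = 34*(-3/26) = -51/13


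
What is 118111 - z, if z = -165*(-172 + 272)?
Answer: 134611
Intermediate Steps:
z = -16500 (z = -165*100 = -16500)
118111 - z = 118111 - 1*(-16500) = 118111 + 16500 = 134611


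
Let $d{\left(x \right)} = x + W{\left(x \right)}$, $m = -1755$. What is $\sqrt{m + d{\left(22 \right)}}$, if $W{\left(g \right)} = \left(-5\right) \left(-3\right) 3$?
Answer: $2 i \sqrt{422} \approx 41.085 i$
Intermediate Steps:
$W{\left(g \right)} = 45$ ($W{\left(g \right)} = 15 \cdot 3 = 45$)
$d{\left(x \right)} = 45 + x$ ($d{\left(x \right)} = x + 45 = 45 + x$)
$\sqrt{m + d{\left(22 \right)}} = \sqrt{-1755 + \left(45 + 22\right)} = \sqrt{-1755 + 67} = \sqrt{-1688} = 2 i \sqrt{422}$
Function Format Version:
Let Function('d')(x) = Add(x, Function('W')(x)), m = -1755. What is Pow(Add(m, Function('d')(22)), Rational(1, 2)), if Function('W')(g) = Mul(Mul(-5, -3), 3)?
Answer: Mul(2, I, Pow(422, Rational(1, 2))) ≈ Mul(41.085, I)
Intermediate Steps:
Function('W')(g) = 45 (Function('W')(g) = Mul(15, 3) = 45)
Function('d')(x) = Add(45, x) (Function('d')(x) = Add(x, 45) = Add(45, x))
Pow(Add(m, Function('d')(22)), Rational(1, 2)) = Pow(Add(-1755, Add(45, 22)), Rational(1, 2)) = Pow(Add(-1755, 67), Rational(1, 2)) = Pow(-1688, Rational(1, 2)) = Mul(2, I, Pow(422, Rational(1, 2)))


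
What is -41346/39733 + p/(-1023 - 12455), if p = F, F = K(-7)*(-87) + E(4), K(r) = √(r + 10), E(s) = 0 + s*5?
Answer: -279028024/267760687 + 87*√3/13478 ≈ -1.0309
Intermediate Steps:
E(s) = 5*s (E(s) = 0 + 5*s = 5*s)
K(r) = √(10 + r)
F = 20 - 87*√3 (F = √(10 - 7)*(-87) + 5*4 = √3*(-87) + 20 = -87*√3 + 20 = 20 - 87*√3 ≈ -130.69)
p = 20 - 87*√3 ≈ -130.69
-41346/39733 + p/(-1023 - 12455) = -41346/39733 + (20 - 87*√3)/(-1023 - 12455) = -41346*1/39733 + (20 - 87*√3)/(-13478) = -41346/39733 + (20 - 87*√3)*(-1/13478) = -41346/39733 + (-10/6739 + 87*√3/13478) = -279028024/267760687 + 87*√3/13478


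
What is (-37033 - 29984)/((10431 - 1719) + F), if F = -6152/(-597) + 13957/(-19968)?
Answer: -29588988416/3850716917 ≈ -7.6840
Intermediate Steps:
F = 12723423/1324544 (F = -6152*(-1/597) + 13957*(-1/19968) = 6152/597 - 13957/19968 = 12723423/1324544 ≈ 9.6059)
(-37033 - 29984)/((10431 - 1719) + F) = (-37033 - 29984)/((10431 - 1719) + 12723423/1324544) = -67017/(8712 + 12723423/1324544) = -67017/11552150751/1324544 = -67017*1324544/11552150751 = -29588988416/3850716917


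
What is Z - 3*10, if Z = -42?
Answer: -72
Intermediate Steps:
Z - 3*10 = -42 - 3*10 = -42 - 30 = -72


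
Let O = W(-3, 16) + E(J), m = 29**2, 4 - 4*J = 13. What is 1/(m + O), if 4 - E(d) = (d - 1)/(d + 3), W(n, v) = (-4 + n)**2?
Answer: 3/2695 ≈ 0.0011132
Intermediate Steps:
J = -9/4 (J = 1 - 1/4*13 = 1 - 13/4 = -9/4 ≈ -2.2500)
E(d) = 4 - (-1 + d)/(3 + d) (E(d) = 4 - (d - 1)/(d + 3) = 4 - (-1 + d)/(3 + d))
m = 841
O = 172/3 (O = (-4 - 3)**2 + (13 + 3*(-9/4))/(3 - 9/4) = (-7)**2 + (13 - 27/4)/(3/4) = 49 + (4/3)*(25/4) = 49 + 25/3 = 172/3 ≈ 57.333)
1/(m + O) = 1/(841 + 172/3) = 1/(2695/3) = 3/2695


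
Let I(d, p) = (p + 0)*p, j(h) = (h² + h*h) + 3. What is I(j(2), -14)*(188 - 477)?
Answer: -56644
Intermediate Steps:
j(h) = 3 + 2*h² (j(h) = (h² + h²) + 3 = 2*h² + 3 = 3 + 2*h²)
I(d, p) = p² (I(d, p) = p*p = p²)
I(j(2), -14)*(188 - 477) = (-14)²*(188 - 477) = 196*(-289) = -56644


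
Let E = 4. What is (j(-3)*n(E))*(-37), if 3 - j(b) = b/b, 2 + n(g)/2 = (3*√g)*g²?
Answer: -13912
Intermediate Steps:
n(g) = -4 + 6*g^(5/2) (n(g) = -4 + 2*((3*√g)*g²) = -4 + 2*(3*g^(5/2)) = -4 + 6*g^(5/2))
j(b) = 2 (j(b) = 3 - b/b = 3 - 1*1 = 3 - 1 = 2)
(j(-3)*n(E))*(-37) = (2*(-4 + 6*4^(5/2)))*(-37) = (2*(-4 + 6*32))*(-37) = (2*(-4 + 192))*(-37) = (2*188)*(-37) = 376*(-37) = -13912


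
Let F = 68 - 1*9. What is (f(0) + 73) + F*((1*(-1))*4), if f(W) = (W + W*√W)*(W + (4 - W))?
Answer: -163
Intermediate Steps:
f(W) = 4*W + 4*W^(3/2) (f(W) = (W + W^(3/2))*4 = 4*W + 4*W^(3/2))
F = 59 (F = 68 - 9 = 59)
(f(0) + 73) + F*((1*(-1))*4) = ((4*0 + 4*0^(3/2)) + 73) + 59*((1*(-1))*4) = ((0 + 4*0) + 73) + 59*(-1*4) = ((0 + 0) + 73) + 59*(-4) = (0 + 73) - 236 = 73 - 236 = -163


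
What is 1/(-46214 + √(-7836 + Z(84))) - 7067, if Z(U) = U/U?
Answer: -15093286152491/2135741631 - I*√7835/2135741631 ≈ -7067.0 - 4.1445e-8*I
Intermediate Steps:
Z(U) = 1
1/(-46214 + √(-7836 + Z(84))) - 7067 = 1/(-46214 + √(-7836 + 1)) - 7067 = 1/(-46214 + √(-7835)) - 7067 = 1/(-46214 + I*√7835) - 7067 = -7067 + 1/(-46214 + I*√7835)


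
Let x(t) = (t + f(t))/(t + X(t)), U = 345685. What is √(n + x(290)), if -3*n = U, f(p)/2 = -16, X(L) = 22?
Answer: I*√701044149/78 ≈ 339.45*I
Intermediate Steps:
f(p) = -32 (f(p) = 2*(-16) = -32)
n = -345685/3 (n = -⅓*345685 = -345685/3 ≈ -1.1523e+5)
x(t) = (-32 + t)/(22 + t) (x(t) = (t - 32)/(t + 22) = (-32 + t)/(22 + t))
√(n + x(290)) = √(-345685/3 + (-32 + 290)/(22 + 290)) = √(-345685/3 + 258/312) = √(-345685/3 + (1/312)*258) = √(-345685/3 + 43/52) = √(-17975491/156) = I*√701044149/78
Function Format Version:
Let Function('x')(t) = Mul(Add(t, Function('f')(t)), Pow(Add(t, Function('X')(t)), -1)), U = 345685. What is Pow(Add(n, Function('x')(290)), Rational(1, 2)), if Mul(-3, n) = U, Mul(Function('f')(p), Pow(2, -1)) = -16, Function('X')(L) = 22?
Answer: Mul(Rational(1, 78), I, Pow(701044149, Rational(1, 2))) ≈ Mul(339.45, I)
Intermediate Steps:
Function('f')(p) = -32 (Function('f')(p) = Mul(2, -16) = -32)
n = Rational(-345685, 3) (n = Mul(Rational(-1, 3), 345685) = Rational(-345685, 3) ≈ -1.1523e+5)
Function('x')(t) = Mul(Pow(Add(22, t), -1), Add(-32, t)) (Function('x')(t) = Mul(Add(t, -32), Pow(Add(t, 22), -1)) = Mul(Add(-32, t), Pow(Add(22, t), -1)) = Mul(Pow(Add(22, t), -1), Add(-32, t)))
Pow(Add(n, Function('x')(290)), Rational(1, 2)) = Pow(Add(Rational(-345685, 3), Mul(Pow(Add(22, 290), -1), Add(-32, 290))), Rational(1, 2)) = Pow(Add(Rational(-345685, 3), Mul(Pow(312, -1), 258)), Rational(1, 2)) = Pow(Add(Rational(-345685, 3), Mul(Rational(1, 312), 258)), Rational(1, 2)) = Pow(Add(Rational(-345685, 3), Rational(43, 52)), Rational(1, 2)) = Pow(Rational(-17975491, 156), Rational(1, 2)) = Mul(Rational(1, 78), I, Pow(701044149, Rational(1, 2)))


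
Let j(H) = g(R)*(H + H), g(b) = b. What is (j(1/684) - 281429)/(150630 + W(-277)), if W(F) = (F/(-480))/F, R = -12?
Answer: -2566632800/1373745581 ≈ -1.8683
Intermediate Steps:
j(H) = -24*H (j(H) = -12*(H + H) = -24*H)
W(F) = -1/480 (W(F) = (F*(-1/480))/F = (-F/480)/F = -1/480)
(j(1/684) - 281429)/(150630 + W(-277)) = (-24/684 - 281429)/(150630 - 1/480) = (-24*1/684 - 281429)/(72302399/480) = (-2/57 - 281429)*(480/72302399) = -16041455/57*480/72302399 = -2566632800/1373745581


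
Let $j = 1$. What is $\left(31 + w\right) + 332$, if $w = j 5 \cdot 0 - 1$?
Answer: $362$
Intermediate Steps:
$w = -1$ ($w = 1 \cdot 5 \cdot 0 - 1 = 1 \cdot 0 - 1 = 0 - 1 = -1$)
$\left(31 + w\right) + 332 = \left(31 - 1\right) + 332 = 30 + 332 = 362$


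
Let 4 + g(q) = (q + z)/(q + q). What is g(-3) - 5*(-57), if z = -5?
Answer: 847/3 ≈ 282.33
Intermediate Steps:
g(q) = -4 + (-5 + q)/(2*q) (g(q) = -4 + (q - 5)/(q + q) = -4 + (-5 + q)/((2*q)) = -4 + (-5 + q)*(1/(2*q)) = -4 + (-5 + q)/(2*q))
g(-3) - 5*(-57) = (1/2)*(-5 - 7*(-3))/(-3) - 5*(-57) = (1/2)*(-1/3)*(-5 + 21) + 285 = (1/2)*(-1/3)*16 + 285 = -8/3 + 285 = 847/3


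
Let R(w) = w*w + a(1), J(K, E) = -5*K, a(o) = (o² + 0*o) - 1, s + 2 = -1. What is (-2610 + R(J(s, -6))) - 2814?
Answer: -5199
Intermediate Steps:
s = -3 (s = -2 - 1 = -3)
a(o) = -1 + o² (a(o) = (o² + 0) - 1 = o² - 1 = -1 + o²)
R(w) = w² (R(w) = w*w + (-1 + 1²) = w² + (-1 + 1) = w² + 0 = w²)
(-2610 + R(J(s, -6))) - 2814 = (-2610 + (-5*(-3))²) - 2814 = (-2610 + 15²) - 2814 = (-2610 + 225) - 2814 = -2385 - 2814 = -5199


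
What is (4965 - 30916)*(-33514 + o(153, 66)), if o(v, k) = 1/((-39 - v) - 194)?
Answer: 335712646155/386 ≈ 8.6972e+8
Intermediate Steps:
o(v, k) = 1/(-233 - v)
(4965 - 30916)*(-33514 + o(153, 66)) = (4965 - 30916)*(-33514 - 1/(233 + 153)) = -25951*(-33514 - 1/386) = -25951*(-12936405/386) = 335712646155/386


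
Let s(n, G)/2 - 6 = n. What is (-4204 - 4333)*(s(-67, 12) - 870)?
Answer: 8468704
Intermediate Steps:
s(n, G) = 12 + 2*n
(-4204 - 4333)*(s(-67, 12) - 870) = (-4204 - 4333)*((12 + 2*(-67)) - 870) = -8537*((12 - 134) - 870) = -8537*(-122 - 870) = -8537*(-992) = 8468704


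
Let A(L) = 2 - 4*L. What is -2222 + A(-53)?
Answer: -2008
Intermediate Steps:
-2222 + A(-53) = -2222 + (2 - 4*(-53)) = -2222 + (2 + 212) = -2222 + 214 = -2008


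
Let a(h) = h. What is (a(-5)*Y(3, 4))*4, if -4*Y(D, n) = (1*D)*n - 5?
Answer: 35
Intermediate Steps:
Y(D, n) = 5/4 - D*n/4 (Y(D, n) = -((1*D)*n - 5)/4 = -(D*n - 5)/4 = -(-5 + D*n)/4 = 5/4 - D*n/4)
(a(-5)*Y(3, 4))*4 = -5*(5/4 - ¼*3*4)*4 = -5*(5/4 - 3)*4 = -5*(-7/4)*4 = (35/4)*4 = 35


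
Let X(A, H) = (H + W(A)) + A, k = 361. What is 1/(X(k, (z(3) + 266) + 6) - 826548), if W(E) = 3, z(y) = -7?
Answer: -1/825919 ≈ -1.2108e-6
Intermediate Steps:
X(A, H) = 3 + A + H (X(A, H) = (H + 3) + A = (3 + H) + A = 3 + A + H)
1/(X(k, (z(3) + 266) + 6) - 826548) = 1/((3 + 361 + ((-7 + 266) + 6)) - 826548) = 1/((3 + 361 + (259 + 6)) - 826548) = 1/((3 + 361 + 265) - 826548) = 1/(629 - 826548) = 1/(-825919) = -1/825919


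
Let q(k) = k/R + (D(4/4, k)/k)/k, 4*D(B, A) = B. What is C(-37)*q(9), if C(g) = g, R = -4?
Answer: 6734/81 ≈ 83.136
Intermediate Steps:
D(B, A) = B/4
q(k) = -k/4 + 1/(4*k²) (q(k) = k/(-4) + (((4/4)/4)/k)/k = k*(-¼) + (((4*(¼))/4)/k)/k = -k/4 + (((¼)*1)/k)/k = -k/4 + (1/(4*k))/k = -k/4 + 1/(4*k²))
C(-37)*q(9) = -37*(1 - 1*9³)/(4*9²) = -37*(1 - 1*729)/(4*81) = -37*(1 - 729)/(4*81) = -37*(-728)/(4*81) = -37*(-182/81) = 6734/81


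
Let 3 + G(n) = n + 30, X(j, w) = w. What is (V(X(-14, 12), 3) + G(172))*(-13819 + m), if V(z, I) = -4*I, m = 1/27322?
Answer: -70604228079/27322 ≈ -2.5842e+6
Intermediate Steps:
m = 1/27322 ≈ 3.6601e-5
G(n) = 27 + n (G(n) = -3 + (n + 30) = -3 + (30 + n) = 27 + n)
(V(X(-14, 12), 3) + G(172))*(-13819 + m) = (-4*3 + (27 + 172))*(-13819 + 1/27322) = (-12 + 199)*(-377562717/27322) = 187*(-377562717/27322) = -70604228079/27322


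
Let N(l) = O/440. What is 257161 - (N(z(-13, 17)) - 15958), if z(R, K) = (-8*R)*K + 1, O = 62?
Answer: 60086149/220 ≈ 2.7312e+5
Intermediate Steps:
z(R, K) = 1 - 8*K*R (z(R, K) = -8*K*R + 1 = 1 - 8*K*R)
N(l) = 31/220 (N(l) = 62/440 = 62*(1/440) = 31/220)
257161 - (N(z(-13, 17)) - 15958) = 257161 - (31/220 - 15958) = 257161 - 1*(-3510729/220) = 257161 + 3510729/220 = 60086149/220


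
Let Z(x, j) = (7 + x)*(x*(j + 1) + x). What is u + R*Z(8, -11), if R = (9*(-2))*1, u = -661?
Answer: 18779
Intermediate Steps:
Z(x, j) = (7 + x)*(x + x*(1 + j)) (Z(x, j) = (7 + x)*(x*(1 + j) + x) = (7 + x)*(x + x*(1 + j)))
R = -18 (R = -18*1 = -18)
u + R*Z(8, -11) = -661 - 144*(14 + 2*8 + 7*(-11) - 11*8) = -661 - 144*(14 + 16 - 77 - 88) = -661 - 144*(-135) = -661 - 18*(-1080) = -661 + 19440 = 18779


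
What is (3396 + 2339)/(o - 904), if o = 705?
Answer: -5735/199 ≈ -28.819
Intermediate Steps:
(3396 + 2339)/(o - 904) = (3396 + 2339)/(705 - 904) = 5735/(-199) = 5735*(-1/199) = -5735/199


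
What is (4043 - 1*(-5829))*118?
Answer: 1164896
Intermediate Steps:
(4043 - 1*(-5829))*118 = (4043 + 5829)*118 = 9872*118 = 1164896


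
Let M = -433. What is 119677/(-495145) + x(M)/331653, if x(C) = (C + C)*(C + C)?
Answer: 47377961077/23459474955 ≈ 2.0196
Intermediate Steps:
x(C) = 4*C² (x(C) = (2*C)*(2*C) = 4*C²)
119677/(-495145) + x(M)/331653 = 119677/(-495145) + (4*(-433)²)/331653 = 119677*(-1/495145) + (4*187489)*(1/331653) = -119677/495145 + 749956*(1/331653) = -119677/495145 + 749956/331653 = 47377961077/23459474955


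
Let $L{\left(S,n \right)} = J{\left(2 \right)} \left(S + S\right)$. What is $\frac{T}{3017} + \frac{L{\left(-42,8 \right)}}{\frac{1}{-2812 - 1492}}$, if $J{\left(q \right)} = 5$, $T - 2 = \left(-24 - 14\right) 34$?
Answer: $\frac{5453769270}{3017} \approx 1.8077 \cdot 10^{6}$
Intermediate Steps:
$T = -1290$ ($T = 2 + \left(-24 - 14\right) 34 = 2 - 1292 = -1290$)
$L{\left(S,n \right)} = 10 S$ ($L{\left(S,n \right)} = 5 \left(S + S\right) = 5 \cdot 2 S = 10 S$)
$\frac{T}{3017} + \frac{L{\left(-42,8 \right)}}{\frac{1}{-2812 - 1492}} = - \frac{1290}{3017} + \frac{10 \left(-42\right)}{\frac{1}{-2812 - 1492}} = \left(-1290\right) \frac{1}{3017} - \frac{420}{\frac{1}{-4304}} = - \frac{1290}{3017} - \frac{420}{- \frac{1}{4304}} = - \frac{1290}{3017} - -1807680 = - \frac{1290}{3017} + 1807680 = \frac{5453769270}{3017}$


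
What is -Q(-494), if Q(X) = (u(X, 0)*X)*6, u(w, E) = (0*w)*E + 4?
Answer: 11856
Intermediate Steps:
u(w, E) = 4 (u(w, E) = 0*E + 4 = 0 + 4 = 4)
Q(X) = 24*X (Q(X) = (4*X)*6 = 24*X)
-Q(-494) = -24*(-494) = -1*(-11856) = 11856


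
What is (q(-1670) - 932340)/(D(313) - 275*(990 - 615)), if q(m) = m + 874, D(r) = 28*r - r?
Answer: 466568/47337 ≈ 9.8563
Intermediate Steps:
D(r) = 27*r
q(m) = 874 + m
(q(-1670) - 932340)/(D(313) - 275*(990 - 615)) = ((874 - 1670) - 932340)/(27*313 - 275*(990 - 615)) = (-796 - 932340)/(8451 - 275*375) = -933136/(8451 - 103125) = -933136/(-94674) = -933136*(-1/94674) = 466568/47337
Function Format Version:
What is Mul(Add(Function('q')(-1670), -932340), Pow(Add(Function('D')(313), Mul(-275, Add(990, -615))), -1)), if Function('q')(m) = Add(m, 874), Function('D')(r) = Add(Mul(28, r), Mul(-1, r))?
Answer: Rational(466568, 47337) ≈ 9.8563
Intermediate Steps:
Function('D')(r) = Mul(27, r)
Function('q')(m) = Add(874, m)
Mul(Add(Function('q')(-1670), -932340), Pow(Add(Function('D')(313), Mul(-275, Add(990, -615))), -1)) = Mul(Add(Add(874, -1670), -932340), Pow(Add(Mul(27, 313), Mul(-275, Add(990, -615))), -1)) = Mul(Add(-796, -932340), Pow(Add(8451, Mul(-275, 375)), -1)) = Mul(-933136, Pow(Add(8451, -103125), -1)) = Mul(-933136, Pow(-94674, -1)) = Mul(-933136, Rational(-1, 94674)) = Rational(466568, 47337)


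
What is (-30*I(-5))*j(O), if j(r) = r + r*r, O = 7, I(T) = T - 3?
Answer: 13440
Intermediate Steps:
I(T) = -3 + T
j(r) = r + r**2
(-30*I(-5))*j(O) = (-30*(-3 - 5))*(7*(1 + 7)) = (-30*(-8))*(7*8) = 240*56 = 13440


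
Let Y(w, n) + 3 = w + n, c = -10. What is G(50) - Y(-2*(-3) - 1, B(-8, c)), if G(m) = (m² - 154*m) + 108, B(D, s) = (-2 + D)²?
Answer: -5194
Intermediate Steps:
G(m) = 108 + m² - 154*m
Y(w, n) = -3 + n + w (Y(w, n) = -3 + (w + n) = -3 + (n + w) = -3 + n + w)
G(50) - Y(-2*(-3) - 1, B(-8, c)) = (108 + 50² - 154*50) - (-3 + (-2 - 8)² + (-2*(-3) - 1)) = (108 + 2500 - 7700) - (-3 + (-10)² + (6 - 1)) = -5092 - (-3 + 100 + 5) = -5092 - 1*102 = -5092 - 102 = -5194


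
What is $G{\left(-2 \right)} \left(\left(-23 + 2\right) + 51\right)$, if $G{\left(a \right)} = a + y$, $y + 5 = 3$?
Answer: $-120$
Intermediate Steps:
$y = -2$ ($y = -5 + 3 = -2$)
$G{\left(a \right)} = -2 + a$ ($G{\left(a \right)} = a - 2 = -2 + a$)
$G{\left(-2 \right)} \left(\left(-23 + 2\right) + 51\right) = \left(-2 - 2\right) \left(\left(-23 + 2\right) + 51\right) = - 4 \left(-21 + 51\right) = \left(-4\right) 30 = -120$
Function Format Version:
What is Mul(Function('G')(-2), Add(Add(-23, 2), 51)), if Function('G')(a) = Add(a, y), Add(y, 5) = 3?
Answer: -120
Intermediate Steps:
y = -2 (y = Add(-5, 3) = -2)
Function('G')(a) = Add(-2, a) (Function('G')(a) = Add(a, -2) = Add(-2, a))
Mul(Function('G')(-2), Add(Add(-23, 2), 51)) = Mul(Add(-2, -2), Add(Add(-23, 2), 51)) = Mul(-4, Add(-21, 51)) = Mul(-4, 30) = -120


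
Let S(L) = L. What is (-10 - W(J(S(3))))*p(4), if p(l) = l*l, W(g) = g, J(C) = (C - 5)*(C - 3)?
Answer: -160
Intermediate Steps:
J(C) = (-5 + C)*(-3 + C)
p(l) = l²
(-10 - W(J(S(3))))*p(4) = (-10 - (15 + 3² - 8*3))*4² = (-10 - (15 + 9 - 24))*16 = (-10 - 1*0)*16 = (-10 + 0)*16 = -10*16 = -160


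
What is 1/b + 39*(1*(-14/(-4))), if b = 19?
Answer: 5189/38 ≈ 136.55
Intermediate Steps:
1/b + 39*(1*(-14/(-4))) = 1/19 + 39*(1*(-14/(-4))) = 1/19 + 39*(1*(-14*(-¼))) = 1/19 + 39*(1*(7/2)) = 1/19 + 39*(7/2) = 1/19 + 273/2 = 5189/38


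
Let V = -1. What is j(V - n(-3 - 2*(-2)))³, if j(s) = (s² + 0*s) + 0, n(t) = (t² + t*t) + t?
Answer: 4096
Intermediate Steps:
n(t) = t + 2*t² (n(t) = (t² + t²) + t = 2*t² + t = t + 2*t²)
j(s) = s² (j(s) = (s² + 0) + 0 = s² + 0 = s²)
j(V - n(-3 - 2*(-2)))³ = ((-1 - (-3 - 2*(-2))*(1 + 2*(-3 - 2*(-2))))²)³ = ((-1 - (-3 + 4)*(1 + 2*(-3 + 4)))²)³ = ((-1 - (1 + 2*1))²)³ = ((-1 - (1 + 2))²)³ = ((-1 - 3)²)³ = ((-4)²)³ = 16³ = 4096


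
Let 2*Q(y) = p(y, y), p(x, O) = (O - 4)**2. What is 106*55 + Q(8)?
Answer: 5838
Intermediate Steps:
p(x, O) = (-4 + O)**2
Q(y) = (-4 + y)**2/2
106*55 + Q(8) = 106*55 + (-4 + 8)**2/2 = 5830 + (1/2)*4**2 = 5830 + (1/2)*16 = 5830 + 8 = 5838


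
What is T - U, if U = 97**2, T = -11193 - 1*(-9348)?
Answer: -11254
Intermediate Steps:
T = -1845 (T = -11193 + 9348 = -1845)
U = 9409
T - U = -1845 - 1*9409 = -1845 - 9409 = -11254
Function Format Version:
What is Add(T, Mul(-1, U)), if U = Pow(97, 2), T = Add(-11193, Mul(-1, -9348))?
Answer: -11254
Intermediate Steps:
T = -1845 (T = Add(-11193, 9348) = -1845)
U = 9409
Add(T, Mul(-1, U)) = Add(-1845, Mul(-1, 9409)) = Add(-1845, -9409) = -11254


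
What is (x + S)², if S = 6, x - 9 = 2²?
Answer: 361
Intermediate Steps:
x = 13 (x = 9 + 2² = 9 + 4 = 13)
(x + S)² = (13 + 6)² = 19² = 361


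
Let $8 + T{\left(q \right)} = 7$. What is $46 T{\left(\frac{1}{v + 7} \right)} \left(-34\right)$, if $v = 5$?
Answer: $1564$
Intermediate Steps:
$T{\left(q \right)} = -1$ ($T{\left(q \right)} = -8 + 7 = -1$)
$46 T{\left(\frac{1}{v + 7} \right)} \left(-34\right) = 46 \left(-1\right) \left(-34\right) = \left(-46\right) \left(-34\right) = 1564$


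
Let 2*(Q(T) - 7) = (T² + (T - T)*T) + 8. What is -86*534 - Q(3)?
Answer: -91879/2 ≈ -45940.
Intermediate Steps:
Q(T) = 11 + T²/2 (Q(T) = 7 + ((T² + (T - T)*T) + 8)/2 = 7 + ((T² + 0*T) + 8)/2 = 7 + ((T² + 0) + 8)/2 = 7 + (T² + 8)/2 = 7 + (8 + T²)/2 = 7 + (4 + T²/2) = 11 + T²/2)
-86*534 - Q(3) = -86*534 - (11 + (½)*3²) = -45924 - (11 + (½)*9) = -45924 - (11 + 9/2) = -45924 - 1*31/2 = -45924 - 31/2 = -91879/2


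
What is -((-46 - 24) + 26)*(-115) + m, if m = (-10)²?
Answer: -4960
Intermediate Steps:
m = 100
-((-46 - 24) + 26)*(-115) + m = -((-46 - 24) + 26)*(-115) + 100 = -(-70 + 26)*(-115) + 100 = -1*(-44)*(-115) + 100 = 44*(-115) + 100 = -5060 + 100 = -4960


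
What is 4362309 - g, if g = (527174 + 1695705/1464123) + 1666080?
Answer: 1058587206020/488041 ≈ 2.1691e+6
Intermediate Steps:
g = 1070398440649/488041 (g = (527174 + 1695705*(1/1464123)) + 1666080 = (527174 + 565235/488041) + 1666080 = 257283091369/488041 + 1666080 = 1070398440649/488041 ≈ 2.1933e+6)
4362309 - g = 4362309 - 1*1070398440649/488041 = 4362309 - 1070398440649/488041 = 1058587206020/488041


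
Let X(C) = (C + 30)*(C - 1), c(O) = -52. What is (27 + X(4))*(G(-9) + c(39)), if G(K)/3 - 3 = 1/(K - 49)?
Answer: -322113/58 ≈ -5553.7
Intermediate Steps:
G(K) = 9 + 3/(-49 + K) (G(K) = 9 + 3/(K - 49) = 9 + 3/(-49 + K))
X(C) = (-1 + C)*(30 + C) (X(C) = (30 + C)*(-1 + C) = (-1 + C)*(30 + C))
(27 + X(4))*(G(-9) + c(39)) = (27 + (-30 + 4**2 + 29*4))*(3*(-146 + 3*(-9))/(-49 - 9) - 52) = (27 + (-30 + 16 + 116))*(3*(-146 - 27)/(-58) - 52) = (27 + 102)*(3*(-1/58)*(-173) - 52) = 129*(519/58 - 52) = 129*(-2497/58) = -322113/58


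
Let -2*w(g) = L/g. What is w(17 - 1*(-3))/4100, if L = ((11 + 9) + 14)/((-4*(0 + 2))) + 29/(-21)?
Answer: 473/13776000 ≈ 3.4335e-5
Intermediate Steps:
L = -473/84 (L = (20 + 14)/((-4*2)) + 29*(-1/21) = 34/(-8) - 29/21 = 34*(-1/8) - 29/21 = -17/4 - 29/21 = -473/84 ≈ -5.6310)
w(g) = 473/(168*g) (w(g) = -(-473)/(168*g) = 473/(168*g))
w(17 - 1*(-3))/4100 = (473/(168*(17 - 1*(-3))))/4100 = (473/(168*(17 + 3)))*(1/4100) = ((473/168)/20)*(1/4100) = ((473/168)*(1/20))*(1/4100) = (473/3360)*(1/4100) = 473/13776000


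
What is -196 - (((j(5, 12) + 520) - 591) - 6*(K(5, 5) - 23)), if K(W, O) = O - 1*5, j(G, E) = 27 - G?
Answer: -285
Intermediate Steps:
K(W, O) = -5 + O (K(W, O) = O - 5 = -5 + O)
-196 - (((j(5, 12) + 520) - 591) - 6*(K(5, 5) - 23)) = -196 - ((((27 - 1*5) + 520) - 591) - 6*((-5 + 5) - 23)) = -196 - ((((27 - 5) + 520) - 591) - 6*(0 - 23)) = -196 - (((22 + 520) - 591) - 6*(-23)) = -196 - ((542 - 591) - 1*(-138)) = -196 - (-49 + 138) = -196 - 1*89 = -196 - 89 = -285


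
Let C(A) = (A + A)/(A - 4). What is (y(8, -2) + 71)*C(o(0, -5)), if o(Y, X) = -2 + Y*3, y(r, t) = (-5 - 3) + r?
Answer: 142/3 ≈ 47.333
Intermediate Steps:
y(r, t) = -8 + r
o(Y, X) = -2 + 3*Y
C(A) = 2*A/(-4 + A) (C(A) = (2*A)/(-4 + A) = 2*A/(-4 + A))
(y(8, -2) + 71)*C(o(0, -5)) = ((-8 + 8) + 71)*(2*(-2 + 3*0)/(-4 + (-2 + 3*0))) = (0 + 71)*(2*(-2 + 0)/(-4 + (-2 + 0))) = 71*(2*(-2)/(-4 - 2)) = 71*(2*(-2)/(-6)) = 71*(2*(-2)*(-1/6)) = 71*(2/3) = 142/3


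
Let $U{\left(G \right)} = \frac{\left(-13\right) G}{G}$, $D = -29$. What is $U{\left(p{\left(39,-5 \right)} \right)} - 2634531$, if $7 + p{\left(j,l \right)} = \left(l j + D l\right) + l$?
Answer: $-2634544$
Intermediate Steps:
$p{\left(j,l \right)} = -7 - 28 l + j l$ ($p{\left(j,l \right)} = -7 + \left(\left(l j - 29 l\right) + l\right) = -7 + \left(\left(j l - 29 l\right) + l\right) = -7 + \left(\left(- 29 l + j l\right) + l\right) = -7 + \left(- 28 l + j l\right) = -7 - 28 l + j l$)
$U{\left(G \right)} = -13$
$U{\left(p{\left(39,-5 \right)} \right)} - 2634531 = -13 - 2634531 = -2634544$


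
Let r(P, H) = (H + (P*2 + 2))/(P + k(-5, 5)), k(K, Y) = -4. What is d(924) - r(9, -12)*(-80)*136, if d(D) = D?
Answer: 18332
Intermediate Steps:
r(P, H) = (2 + H + 2*P)/(-4 + P) (r(P, H) = (H + (P*2 + 2))/(P - 4) = (H + (2*P + 2))/(-4 + P) = (H + (2 + 2*P))/(-4 + P) = (2 + H + 2*P)/(-4 + P))
d(924) - r(9, -12)*(-80)*136 = 924 - ((2 - 12 + 2*9)/(-4 + 9))*(-80)*136 = 924 - ((2 - 12 + 18)/5)*(-80)*136 = 924 - ((⅕)*8)*(-80)*136 = 924 - (8/5)*(-80)*136 = 924 - (-128)*136 = 924 - 1*(-17408) = 924 + 17408 = 18332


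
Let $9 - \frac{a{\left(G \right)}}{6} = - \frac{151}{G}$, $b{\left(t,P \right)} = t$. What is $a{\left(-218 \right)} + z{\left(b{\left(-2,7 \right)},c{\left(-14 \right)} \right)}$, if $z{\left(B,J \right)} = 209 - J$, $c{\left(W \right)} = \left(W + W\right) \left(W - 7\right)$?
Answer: $- \frac{35878}{109} \approx -329.16$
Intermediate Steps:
$a{\left(G \right)} = 54 + \frac{906}{G}$ ($a{\left(G \right)} = 54 - 6 \left(- \frac{151}{G}\right) = 54 + \frac{906}{G}$)
$c{\left(W \right)} = 2 W \left(-7 + W\right)$
$a{\left(-218 \right)} + z{\left(b{\left(-2,7 \right)},c{\left(-14 \right)} \right)} = \left(54 + \frac{906}{-218}\right) + \left(209 - 2 \left(-14\right) \left(-7 - 14\right)\right) = \left(54 + 906 \left(- \frac{1}{218}\right)\right) + \left(209 - 2 \left(-14\right) \left(-21\right)\right) = \left(54 - \frac{453}{109}\right) + \left(209 - 588\right) = \frac{5433}{109} + \left(209 - 588\right) = \frac{5433}{109} - 379 = - \frac{35878}{109}$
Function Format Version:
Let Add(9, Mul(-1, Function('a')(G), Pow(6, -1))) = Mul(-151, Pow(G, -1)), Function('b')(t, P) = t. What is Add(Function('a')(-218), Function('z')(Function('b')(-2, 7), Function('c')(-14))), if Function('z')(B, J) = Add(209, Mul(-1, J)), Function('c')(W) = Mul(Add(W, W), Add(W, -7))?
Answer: Rational(-35878, 109) ≈ -329.16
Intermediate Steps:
Function('a')(G) = Add(54, Mul(906, Pow(G, -1))) (Function('a')(G) = Add(54, Mul(-6, Mul(-151, Pow(G, -1)))) = Add(54, Mul(906, Pow(G, -1))))
Function('c')(W) = Mul(2, W, Add(-7, W)) (Function('c')(W) = Mul(Mul(2, W), Add(-7, W)) = Mul(2, W, Add(-7, W)))
Add(Function('a')(-218), Function('z')(Function('b')(-2, 7), Function('c')(-14))) = Add(Add(54, Mul(906, Pow(-218, -1))), Add(209, Mul(-1, Mul(2, -14, Add(-7, -14))))) = Add(Add(54, Mul(906, Rational(-1, 218))), Add(209, Mul(-1, Mul(2, -14, -21)))) = Add(Add(54, Rational(-453, 109)), Add(209, Mul(-1, 588))) = Add(Rational(5433, 109), Add(209, -588)) = Add(Rational(5433, 109), -379) = Rational(-35878, 109)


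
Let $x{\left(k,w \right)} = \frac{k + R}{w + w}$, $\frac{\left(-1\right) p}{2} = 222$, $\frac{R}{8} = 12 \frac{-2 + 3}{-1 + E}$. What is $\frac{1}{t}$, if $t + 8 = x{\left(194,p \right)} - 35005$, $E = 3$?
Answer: $- \frac{444}{15545893} \approx -2.8561 \cdot 10^{-5}$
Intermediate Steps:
$R = 48$ ($R = 8 \cdot 12 \frac{-2 + 3}{-1 + 3} = 8 \cdot 12 \cdot 1 \cdot \frac{1}{2} = 8 \cdot 12 \cdot \frac{1}{2} = 8 \cdot 6 = 48$)
$p = -444$ ($p = \left(-2\right) 222 = -444$)
$x{\left(k,w \right)} = \frac{48 + k}{2 w}$ ($x{\left(k,w \right)} = \frac{k + 48}{w + w} = \frac{48 + k}{2 w}$)
$t = - \frac{15545893}{444}$ ($t = -8 - \left(35005 - \frac{48 + 194}{2 \left(-444\right)}\right) = -8 - \left(35005 + \frac{1}{888} \cdot 242\right) = -8 - \frac{15542341}{444} = - \frac{15545893}{444} \approx -35013.0$)
$\frac{1}{t} = \frac{1}{- \frac{15545893}{444}} = - \frac{444}{15545893}$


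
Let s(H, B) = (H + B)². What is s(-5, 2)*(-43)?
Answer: -387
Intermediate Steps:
s(H, B) = (B + H)²
s(-5, 2)*(-43) = (2 - 5)²*(-43) = (-3)²*(-43) = 9*(-43) = -387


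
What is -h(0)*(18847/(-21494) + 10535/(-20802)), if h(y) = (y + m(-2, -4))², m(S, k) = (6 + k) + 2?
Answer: 2473978336/111779547 ≈ 22.133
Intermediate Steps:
m(S, k) = 8 + k
h(y) = (4 + y)² (h(y) = (y + (8 - 4))² = (y + 4)² = (4 + y)²)
-h(0)*(18847/(-21494) + 10535/(-20802)) = -(4 + 0)²*(18847/(-21494) + 10535/(-20802)) = -4²*(18847*(-1/21494) + 10535*(-1/20802)) = -16*(-18847/21494 - 10535/20802) = -16*(-154623646)/111779547 = -1*(-2473978336/111779547) = 2473978336/111779547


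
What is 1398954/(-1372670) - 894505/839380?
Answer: -240211418687/115219174460 ≈ -2.0848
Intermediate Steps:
1398954/(-1372670) - 894505/839380 = 1398954*(-1/1372670) - 894505*1/839380 = -699477/686335 - 178901/167876 = -240211418687/115219174460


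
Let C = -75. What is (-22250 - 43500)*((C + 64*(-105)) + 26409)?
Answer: -1289620500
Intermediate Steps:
(-22250 - 43500)*((C + 64*(-105)) + 26409) = (-22250 - 43500)*((-75 + 64*(-105)) + 26409) = -65750*((-75 - 6720) + 26409) = -65750*(-6795 + 26409) = -65750*19614 = -1289620500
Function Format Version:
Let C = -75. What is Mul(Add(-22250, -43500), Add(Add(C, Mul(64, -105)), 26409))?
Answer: -1289620500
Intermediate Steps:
Mul(Add(-22250, -43500), Add(Add(C, Mul(64, -105)), 26409)) = Mul(Add(-22250, -43500), Add(Add(-75, Mul(64, -105)), 26409)) = Mul(-65750, Add(Add(-75, -6720), 26409)) = Mul(-65750, Add(-6795, 26409)) = Mul(-65750, 19614) = -1289620500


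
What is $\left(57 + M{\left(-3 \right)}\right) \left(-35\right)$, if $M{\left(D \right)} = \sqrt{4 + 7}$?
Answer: $-1995 - 35 \sqrt{11} \approx -2111.1$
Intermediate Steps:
$M{\left(D \right)} = \sqrt{11}$
$\left(57 + M{\left(-3 \right)}\right) \left(-35\right) = \left(57 + \sqrt{11}\right) \left(-35\right) = -1995 - 35 \sqrt{11}$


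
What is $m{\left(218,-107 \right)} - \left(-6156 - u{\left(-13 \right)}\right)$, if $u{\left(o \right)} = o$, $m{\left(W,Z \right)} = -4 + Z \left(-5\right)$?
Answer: $6674$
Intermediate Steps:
$m{\left(W,Z \right)} = -4 - 5 Z$
$m{\left(218,-107 \right)} - \left(-6156 - u{\left(-13 \right)}\right) = \left(-4 - -535\right) + \left(\left(-13 + 11162\right) - 5006\right) = \left(-4 + 535\right) + \left(11149 - 5006\right) = 531 + 6143 = 6674$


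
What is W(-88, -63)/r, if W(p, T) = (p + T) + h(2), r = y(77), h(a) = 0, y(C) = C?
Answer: -151/77 ≈ -1.9610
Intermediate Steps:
r = 77
W(p, T) = T + p (W(p, T) = (p + T) + 0 = (T + p) + 0 = T + p)
W(-88, -63)/r = (-63 - 88)/77 = -151*1/77 = -151/77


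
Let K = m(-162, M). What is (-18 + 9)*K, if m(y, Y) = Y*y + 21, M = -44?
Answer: -64341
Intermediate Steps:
m(y, Y) = 21 + Y*y
K = 7149 (K = 21 - 44*(-162) = 21 + 7128 = 7149)
(-18 + 9)*K = (-18 + 9)*7149 = -9*7149 = -64341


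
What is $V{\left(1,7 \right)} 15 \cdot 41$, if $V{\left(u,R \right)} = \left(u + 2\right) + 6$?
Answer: $5535$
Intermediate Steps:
$V{\left(u,R \right)} = 8 + u$ ($V{\left(u,R \right)} = \left(2 + u\right) + 6 = 8 + u$)
$V{\left(1,7 \right)} 15 \cdot 41 = \left(8 + 1\right) 15 \cdot 41 = 9 \cdot 15 \cdot 41 = 135 \cdot 41 = 5535$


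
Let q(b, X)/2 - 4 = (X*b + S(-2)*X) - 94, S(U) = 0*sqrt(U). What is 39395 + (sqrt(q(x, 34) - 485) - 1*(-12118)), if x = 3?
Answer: 51513 + I*sqrt(461) ≈ 51513.0 + 21.471*I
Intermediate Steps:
S(U) = 0
q(b, X) = -180 + 2*X*b (q(b, X) = 8 + 2*((X*b + 0*X) - 94) = 8 + 2*((X*b + 0) - 94) = 8 + 2*(X*b - 94) = 8 + 2*(-94 + X*b) = 8 + (-188 + 2*X*b) = -180 + 2*X*b)
39395 + (sqrt(q(x, 34) - 485) - 1*(-12118)) = 39395 + (sqrt((-180 + 2*34*3) - 485) - 1*(-12118)) = 39395 + (sqrt((-180 + 204) - 485) + 12118) = 39395 + (sqrt(24 - 485) + 12118) = 39395 + (sqrt(-461) + 12118) = 39395 + (I*sqrt(461) + 12118) = 39395 + (12118 + I*sqrt(461)) = 51513 + I*sqrt(461)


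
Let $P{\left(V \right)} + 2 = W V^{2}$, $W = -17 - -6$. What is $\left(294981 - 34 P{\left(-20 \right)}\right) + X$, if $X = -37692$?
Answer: $406957$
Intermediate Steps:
$W = -11$ ($W = -17 + 6 = -11$)
$P{\left(V \right)} = -2 - 11 V^{2}$
$\left(294981 - 34 P{\left(-20 \right)}\right) + X = \left(294981 - 34 \left(-2 - 11 \left(-20\right)^{2}\right)\right) - 37692 = \left(294981 - 34 \left(-2 - 4400\right)\right) - 37692 = \left(294981 - -149668\right) - 37692 = \left(294981 + 149668\right) - 37692 = 444649 - 37692 = 406957$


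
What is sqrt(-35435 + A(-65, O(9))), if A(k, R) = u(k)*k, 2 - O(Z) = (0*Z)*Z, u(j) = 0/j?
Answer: I*sqrt(35435) ≈ 188.24*I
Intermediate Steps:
u(j) = 0
O(Z) = 2 (O(Z) = 2 - 0*Z*Z = 2 - 0*Z = 2 - 1*0 = 2 + 0 = 2)
A(k, R) = 0 (A(k, R) = 0*k = 0)
sqrt(-35435 + A(-65, O(9))) = sqrt(-35435 + 0) = sqrt(-35435) = I*sqrt(35435)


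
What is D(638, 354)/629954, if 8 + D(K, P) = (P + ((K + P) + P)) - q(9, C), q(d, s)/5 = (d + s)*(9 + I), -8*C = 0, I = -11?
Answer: 891/314977 ≈ 0.0028288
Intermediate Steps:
C = 0 (C = -⅛*0 = 0)
q(d, s) = -10*d - 10*s (q(d, s) = 5*((d + s)*(9 - 11)) = 5*((d + s)*(-2)) = 5*(-2*d - 2*s) = -10*d - 10*s)
D(K, P) = 82 + K + 3*P (D(K, P) = -8 + ((P + ((K + P) + P)) - (-10*9 - 10*0)) = -8 + ((P + (K + 2*P)) - (-90 + 0)) = -8 + ((K + 3*P) - 1*(-90)) = -8 + ((K + 3*P) + 90) = -8 + (90 + K + 3*P) = 82 + K + 3*P)
D(638, 354)/629954 = (82 + 638 + 3*354)/629954 = (82 + 638 + 1062)*(1/629954) = 1782*(1/629954) = 891/314977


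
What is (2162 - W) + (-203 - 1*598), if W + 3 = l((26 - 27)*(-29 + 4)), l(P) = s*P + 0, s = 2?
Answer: 1314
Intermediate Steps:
l(P) = 2*P (l(P) = 2*P + 0 = 2*P)
W = 47 (W = -3 + 2*((26 - 27)*(-29 + 4)) = -3 + 2*(-1*(-25)) = -3 + 2*25 = -3 + 50 = 47)
(2162 - W) + (-203 - 1*598) = (2162 - 1*47) + (-203 - 1*598) = (2162 - 47) + (-203 - 598) = 2115 - 801 = 1314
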